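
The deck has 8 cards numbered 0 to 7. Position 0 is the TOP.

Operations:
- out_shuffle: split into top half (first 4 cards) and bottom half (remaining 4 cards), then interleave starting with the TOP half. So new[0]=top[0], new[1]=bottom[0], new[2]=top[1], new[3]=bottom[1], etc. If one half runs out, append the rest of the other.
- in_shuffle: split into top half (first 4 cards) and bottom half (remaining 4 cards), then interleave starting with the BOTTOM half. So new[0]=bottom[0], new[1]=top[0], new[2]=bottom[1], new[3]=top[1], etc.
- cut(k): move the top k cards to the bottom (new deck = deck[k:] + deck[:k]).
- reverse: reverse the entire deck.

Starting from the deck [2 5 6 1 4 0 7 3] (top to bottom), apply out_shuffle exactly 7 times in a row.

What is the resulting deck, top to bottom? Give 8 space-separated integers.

After op 1 (out_shuffle): [2 4 5 0 6 7 1 3]
After op 2 (out_shuffle): [2 6 4 7 5 1 0 3]
After op 3 (out_shuffle): [2 5 6 1 4 0 7 3]
After op 4 (out_shuffle): [2 4 5 0 6 7 1 3]
After op 5 (out_shuffle): [2 6 4 7 5 1 0 3]
After op 6 (out_shuffle): [2 5 6 1 4 0 7 3]
After op 7 (out_shuffle): [2 4 5 0 6 7 1 3]

Answer: 2 4 5 0 6 7 1 3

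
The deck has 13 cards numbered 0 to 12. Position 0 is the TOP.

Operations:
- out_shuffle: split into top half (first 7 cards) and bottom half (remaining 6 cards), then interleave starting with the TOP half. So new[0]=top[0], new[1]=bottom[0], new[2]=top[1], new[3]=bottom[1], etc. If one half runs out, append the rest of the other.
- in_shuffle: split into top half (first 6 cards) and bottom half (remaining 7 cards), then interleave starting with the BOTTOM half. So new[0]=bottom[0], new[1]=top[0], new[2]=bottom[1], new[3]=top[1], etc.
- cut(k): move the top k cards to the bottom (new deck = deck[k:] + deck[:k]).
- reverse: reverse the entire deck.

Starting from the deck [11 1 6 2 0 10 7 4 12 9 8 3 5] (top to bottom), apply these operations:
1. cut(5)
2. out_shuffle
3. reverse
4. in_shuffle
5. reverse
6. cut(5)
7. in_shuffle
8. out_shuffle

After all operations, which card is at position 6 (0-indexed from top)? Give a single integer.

After op 1 (cut(5)): [10 7 4 12 9 8 3 5 11 1 6 2 0]
After op 2 (out_shuffle): [10 5 7 11 4 1 12 6 9 2 8 0 3]
After op 3 (reverse): [3 0 8 2 9 6 12 1 4 11 7 5 10]
After op 4 (in_shuffle): [12 3 1 0 4 8 11 2 7 9 5 6 10]
After op 5 (reverse): [10 6 5 9 7 2 11 8 4 0 1 3 12]
After op 6 (cut(5)): [2 11 8 4 0 1 3 12 10 6 5 9 7]
After op 7 (in_shuffle): [3 2 12 11 10 8 6 4 5 0 9 1 7]
After op 8 (out_shuffle): [3 4 2 5 12 0 11 9 10 1 8 7 6]
Position 6: card 11.

Answer: 11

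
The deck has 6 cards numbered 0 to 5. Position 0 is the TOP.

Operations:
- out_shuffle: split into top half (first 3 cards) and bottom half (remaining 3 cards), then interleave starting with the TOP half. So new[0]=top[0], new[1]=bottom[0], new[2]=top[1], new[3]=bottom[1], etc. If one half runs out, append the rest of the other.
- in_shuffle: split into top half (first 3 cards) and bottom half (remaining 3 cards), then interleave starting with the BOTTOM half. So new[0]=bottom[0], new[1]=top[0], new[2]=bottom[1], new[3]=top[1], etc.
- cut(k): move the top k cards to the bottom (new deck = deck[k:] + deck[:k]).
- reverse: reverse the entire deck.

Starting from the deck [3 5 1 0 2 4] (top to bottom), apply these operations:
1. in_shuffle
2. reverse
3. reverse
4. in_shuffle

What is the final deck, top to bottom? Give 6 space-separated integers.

After op 1 (in_shuffle): [0 3 2 5 4 1]
After op 2 (reverse): [1 4 5 2 3 0]
After op 3 (reverse): [0 3 2 5 4 1]
After op 4 (in_shuffle): [5 0 4 3 1 2]

Answer: 5 0 4 3 1 2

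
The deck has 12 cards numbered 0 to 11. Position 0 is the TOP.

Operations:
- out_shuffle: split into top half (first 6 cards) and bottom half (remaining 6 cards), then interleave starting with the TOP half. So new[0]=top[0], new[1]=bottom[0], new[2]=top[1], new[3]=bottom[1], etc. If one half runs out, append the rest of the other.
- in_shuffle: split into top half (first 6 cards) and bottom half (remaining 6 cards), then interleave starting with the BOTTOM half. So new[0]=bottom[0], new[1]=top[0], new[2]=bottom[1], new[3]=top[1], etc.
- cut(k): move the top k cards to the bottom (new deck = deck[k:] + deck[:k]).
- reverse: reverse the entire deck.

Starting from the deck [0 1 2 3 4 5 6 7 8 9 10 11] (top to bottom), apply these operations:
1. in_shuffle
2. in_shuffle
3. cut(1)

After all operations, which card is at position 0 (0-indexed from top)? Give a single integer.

After op 1 (in_shuffle): [6 0 7 1 8 2 9 3 10 4 11 5]
After op 2 (in_shuffle): [9 6 3 0 10 7 4 1 11 8 5 2]
After op 3 (cut(1)): [6 3 0 10 7 4 1 11 8 5 2 9]
Position 0: card 6.

Answer: 6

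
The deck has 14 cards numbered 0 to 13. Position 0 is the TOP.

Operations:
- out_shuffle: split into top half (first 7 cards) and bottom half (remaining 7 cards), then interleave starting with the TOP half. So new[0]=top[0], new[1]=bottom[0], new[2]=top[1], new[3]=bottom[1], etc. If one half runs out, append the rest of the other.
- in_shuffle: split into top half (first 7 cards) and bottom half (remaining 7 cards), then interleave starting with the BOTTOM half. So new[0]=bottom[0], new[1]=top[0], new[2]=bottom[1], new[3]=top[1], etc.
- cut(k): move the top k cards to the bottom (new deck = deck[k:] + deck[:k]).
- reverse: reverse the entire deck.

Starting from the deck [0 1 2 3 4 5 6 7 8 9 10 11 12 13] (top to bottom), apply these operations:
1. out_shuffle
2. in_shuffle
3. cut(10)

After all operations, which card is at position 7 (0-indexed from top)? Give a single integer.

Answer: 7

Derivation:
After op 1 (out_shuffle): [0 7 1 8 2 9 3 10 4 11 5 12 6 13]
After op 2 (in_shuffle): [10 0 4 7 11 1 5 8 12 2 6 9 13 3]
After op 3 (cut(10)): [6 9 13 3 10 0 4 7 11 1 5 8 12 2]
Position 7: card 7.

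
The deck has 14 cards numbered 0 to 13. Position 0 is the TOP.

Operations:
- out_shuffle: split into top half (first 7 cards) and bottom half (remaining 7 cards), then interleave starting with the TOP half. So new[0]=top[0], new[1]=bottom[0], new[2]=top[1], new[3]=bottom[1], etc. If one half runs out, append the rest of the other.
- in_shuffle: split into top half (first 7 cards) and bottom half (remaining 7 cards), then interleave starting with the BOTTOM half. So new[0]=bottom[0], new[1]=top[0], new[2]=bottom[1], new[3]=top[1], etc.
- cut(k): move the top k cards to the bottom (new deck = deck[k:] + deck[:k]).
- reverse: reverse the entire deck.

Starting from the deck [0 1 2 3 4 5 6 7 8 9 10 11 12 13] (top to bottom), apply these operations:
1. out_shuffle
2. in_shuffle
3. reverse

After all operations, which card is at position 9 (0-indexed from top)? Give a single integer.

After op 1 (out_shuffle): [0 7 1 8 2 9 3 10 4 11 5 12 6 13]
After op 2 (in_shuffle): [10 0 4 7 11 1 5 8 12 2 6 9 13 3]
After op 3 (reverse): [3 13 9 6 2 12 8 5 1 11 7 4 0 10]
Position 9: card 11.

Answer: 11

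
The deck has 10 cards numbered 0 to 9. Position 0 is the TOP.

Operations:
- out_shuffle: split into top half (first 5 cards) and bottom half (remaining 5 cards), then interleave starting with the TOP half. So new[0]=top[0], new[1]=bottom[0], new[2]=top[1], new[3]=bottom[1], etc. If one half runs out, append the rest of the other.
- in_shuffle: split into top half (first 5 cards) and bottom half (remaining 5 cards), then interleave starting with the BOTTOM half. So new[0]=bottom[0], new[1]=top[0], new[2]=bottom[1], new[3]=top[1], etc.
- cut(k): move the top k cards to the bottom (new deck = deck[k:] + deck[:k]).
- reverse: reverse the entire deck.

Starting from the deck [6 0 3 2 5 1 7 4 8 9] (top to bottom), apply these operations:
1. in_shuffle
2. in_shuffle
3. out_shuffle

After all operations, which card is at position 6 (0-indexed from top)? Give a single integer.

After op 1 (in_shuffle): [1 6 7 0 4 3 8 2 9 5]
After op 2 (in_shuffle): [3 1 8 6 2 7 9 0 5 4]
After op 3 (out_shuffle): [3 7 1 9 8 0 6 5 2 4]
Position 6: card 6.

Answer: 6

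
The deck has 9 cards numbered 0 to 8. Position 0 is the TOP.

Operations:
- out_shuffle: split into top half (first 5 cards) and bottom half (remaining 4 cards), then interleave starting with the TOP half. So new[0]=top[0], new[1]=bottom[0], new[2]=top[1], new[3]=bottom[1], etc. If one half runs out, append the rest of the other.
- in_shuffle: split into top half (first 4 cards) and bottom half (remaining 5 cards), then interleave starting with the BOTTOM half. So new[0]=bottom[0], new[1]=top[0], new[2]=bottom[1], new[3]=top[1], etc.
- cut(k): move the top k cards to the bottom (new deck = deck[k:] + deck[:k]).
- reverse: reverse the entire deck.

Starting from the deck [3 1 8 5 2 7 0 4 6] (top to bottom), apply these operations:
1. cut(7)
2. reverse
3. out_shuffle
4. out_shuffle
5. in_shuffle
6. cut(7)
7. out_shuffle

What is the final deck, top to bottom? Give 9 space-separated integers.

After op 1 (cut(7)): [4 6 3 1 8 5 2 7 0]
After op 2 (reverse): [0 7 2 5 8 1 3 6 4]
After op 3 (out_shuffle): [0 1 7 3 2 6 5 4 8]
After op 4 (out_shuffle): [0 6 1 5 7 4 3 8 2]
After op 5 (in_shuffle): [7 0 4 6 3 1 8 5 2]
After op 6 (cut(7)): [5 2 7 0 4 6 3 1 8]
After op 7 (out_shuffle): [5 6 2 3 7 1 0 8 4]

Answer: 5 6 2 3 7 1 0 8 4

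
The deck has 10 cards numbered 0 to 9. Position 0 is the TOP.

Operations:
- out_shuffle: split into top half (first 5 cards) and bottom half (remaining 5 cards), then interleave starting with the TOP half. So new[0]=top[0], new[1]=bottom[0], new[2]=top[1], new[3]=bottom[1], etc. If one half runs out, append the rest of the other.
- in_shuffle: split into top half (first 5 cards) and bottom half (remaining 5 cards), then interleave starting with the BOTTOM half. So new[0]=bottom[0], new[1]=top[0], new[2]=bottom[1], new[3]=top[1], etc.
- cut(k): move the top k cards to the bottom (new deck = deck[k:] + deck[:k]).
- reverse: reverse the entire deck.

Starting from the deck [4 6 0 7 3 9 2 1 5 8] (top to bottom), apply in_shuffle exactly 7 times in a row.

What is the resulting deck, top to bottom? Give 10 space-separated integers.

After op 1 (in_shuffle): [9 4 2 6 1 0 5 7 8 3]
After op 2 (in_shuffle): [0 9 5 4 7 2 8 6 3 1]
After op 3 (in_shuffle): [2 0 8 9 6 5 3 4 1 7]
After op 4 (in_shuffle): [5 2 3 0 4 8 1 9 7 6]
After op 5 (in_shuffle): [8 5 1 2 9 3 7 0 6 4]
After op 6 (in_shuffle): [3 8 7 5 0 1 6 2 4 9]
After op 7 (in_shuffle): [1 3 6 8 2 7 4 5 9 0]

Answer: 1 3 6 8 2 7 4 5 9 0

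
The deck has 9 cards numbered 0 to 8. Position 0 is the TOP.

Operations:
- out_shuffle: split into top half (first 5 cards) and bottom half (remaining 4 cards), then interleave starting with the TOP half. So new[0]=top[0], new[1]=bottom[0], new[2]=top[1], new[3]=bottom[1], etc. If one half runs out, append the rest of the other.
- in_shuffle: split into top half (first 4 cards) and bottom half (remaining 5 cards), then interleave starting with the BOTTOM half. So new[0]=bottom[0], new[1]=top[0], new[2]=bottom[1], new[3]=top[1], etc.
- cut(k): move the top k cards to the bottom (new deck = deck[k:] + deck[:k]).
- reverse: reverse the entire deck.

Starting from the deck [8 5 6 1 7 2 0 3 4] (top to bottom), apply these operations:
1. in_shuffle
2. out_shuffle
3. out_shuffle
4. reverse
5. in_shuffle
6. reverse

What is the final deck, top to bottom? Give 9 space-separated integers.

Answer: 7 4 1 3 6 0 5 2 8

Derivation:
After op 1 (in_shuffle): [7 8 2 5 0 6 3 1 4]
After op 2 (out_shuffle): [7 6 8 3 2 1 5 4 0]
After op 3 (out_shuffle): [7 1 6 5 8 4 3 0 2]
After op 4 (reverse): [2 0 3 4 8 5 6 1 7]
After op 5 (in_shuffle): [8 2 5 0 6 3 1 4 7]
After op 6 (reverse): [7 4 1 3 6 0 5 2 8]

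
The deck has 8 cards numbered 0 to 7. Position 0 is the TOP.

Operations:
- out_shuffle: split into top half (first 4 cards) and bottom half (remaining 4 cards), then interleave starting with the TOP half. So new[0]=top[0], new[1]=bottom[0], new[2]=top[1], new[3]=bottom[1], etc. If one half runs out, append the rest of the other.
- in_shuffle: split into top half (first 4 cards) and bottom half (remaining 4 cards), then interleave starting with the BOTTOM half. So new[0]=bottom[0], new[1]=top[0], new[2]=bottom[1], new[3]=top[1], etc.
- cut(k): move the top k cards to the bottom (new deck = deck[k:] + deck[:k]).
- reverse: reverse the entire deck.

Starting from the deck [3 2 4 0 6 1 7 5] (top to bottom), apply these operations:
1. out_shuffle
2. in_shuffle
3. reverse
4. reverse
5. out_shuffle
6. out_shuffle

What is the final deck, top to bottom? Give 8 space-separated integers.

After op 1 (out_shuffle): [3 6 2 1 4 7 0 5]
After op 2 (in_shuffle): [4 3 7 6 0 2 5 1]
After op 3 (reverse): [1 5 2 0 6 7 3 4]
After op 4 (reverse): [4 3 7 6 0 2 5 1]
After op 5 (out_shuffle): [4 0 3 2 7 5 6 1]
After op 6 (out_shuffle): [4 7 0 5 3 6 2 1]

Answer: 4 7 0 5 3 6 2 1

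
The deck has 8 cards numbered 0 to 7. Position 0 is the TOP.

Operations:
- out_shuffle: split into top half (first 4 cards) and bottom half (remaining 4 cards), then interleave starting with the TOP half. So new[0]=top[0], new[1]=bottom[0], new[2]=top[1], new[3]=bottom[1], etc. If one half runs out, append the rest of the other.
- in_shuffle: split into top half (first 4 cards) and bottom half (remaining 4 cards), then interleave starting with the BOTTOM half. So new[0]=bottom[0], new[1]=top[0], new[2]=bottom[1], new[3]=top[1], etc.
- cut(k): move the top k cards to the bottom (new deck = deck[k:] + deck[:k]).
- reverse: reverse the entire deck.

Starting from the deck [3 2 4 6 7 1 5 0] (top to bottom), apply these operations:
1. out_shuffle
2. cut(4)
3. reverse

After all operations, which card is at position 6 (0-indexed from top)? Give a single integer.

After op 1 (out_shuffle): [3 7 2 1 4 5 6 0]
After op 2 (cut(4)): [4 5 6 0 3 7 2 1]
After op 3 (reverse): [1 2 7 3 0 6 5 4]
Position 6: card 5.

Answer: 5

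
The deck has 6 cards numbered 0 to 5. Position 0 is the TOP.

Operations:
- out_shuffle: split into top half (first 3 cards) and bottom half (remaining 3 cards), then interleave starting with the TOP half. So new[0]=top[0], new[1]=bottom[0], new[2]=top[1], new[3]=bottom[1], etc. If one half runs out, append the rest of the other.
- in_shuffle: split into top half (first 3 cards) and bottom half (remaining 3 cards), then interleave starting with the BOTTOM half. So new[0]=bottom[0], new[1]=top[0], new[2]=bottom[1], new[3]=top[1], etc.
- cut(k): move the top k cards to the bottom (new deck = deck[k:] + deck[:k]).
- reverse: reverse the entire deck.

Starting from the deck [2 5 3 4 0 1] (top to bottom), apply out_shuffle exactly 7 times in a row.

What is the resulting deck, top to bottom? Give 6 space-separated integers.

After op 1 (out_shuffle): [2 4 5 0 3 1]
After op 2 (out_shuffle): [2 0 4 3 5 1]
After op 3 (out_shuffle): [2 3 0 5 4 1]
After op 4 (out_shuffle): [2 5 3 4 0 1]
After op 5 (out_shuffle): [2 4 5 0 3 1]
After op 6 (out_shuffle): [2 0 4 3 5 1]
After op 7 (out_shuffle): [2 3 0 5 4 1]

Answer: 2 3 0 5 4 1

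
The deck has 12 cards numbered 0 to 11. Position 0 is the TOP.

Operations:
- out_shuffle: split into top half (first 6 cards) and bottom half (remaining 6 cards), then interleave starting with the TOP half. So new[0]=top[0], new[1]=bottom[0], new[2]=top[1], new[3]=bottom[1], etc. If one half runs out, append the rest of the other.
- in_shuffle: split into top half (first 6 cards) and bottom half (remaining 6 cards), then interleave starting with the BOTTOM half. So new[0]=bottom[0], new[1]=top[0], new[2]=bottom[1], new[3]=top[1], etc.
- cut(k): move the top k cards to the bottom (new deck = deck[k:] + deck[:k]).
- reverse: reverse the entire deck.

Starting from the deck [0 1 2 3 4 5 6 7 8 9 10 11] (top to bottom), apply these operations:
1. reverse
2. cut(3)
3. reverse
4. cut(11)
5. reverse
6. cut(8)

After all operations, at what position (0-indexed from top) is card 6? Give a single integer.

Answer: 5

Derivation:
After op 1 (reverse): [11 10 9 8 7 6 5 4 3 2 1 0]
After op 2 (cut(3)): [8 7 6 5 4 3 2 1 0 11 10 9]
After op 3 (reverse): [9 10 11 0 1 2 3 4 5 6 7 8]
After op 4 (cut(11)): [8 9 10 11 0 1 2 3 4 5 6 7]
After op 5 (reverse): [7 6 5 4 3 2 1 0 11 10 9 8]
After op 6 (cut(8)): [11 10 9 8 7 6 5 4 3 2 1 0]
Card 6 is at position 5.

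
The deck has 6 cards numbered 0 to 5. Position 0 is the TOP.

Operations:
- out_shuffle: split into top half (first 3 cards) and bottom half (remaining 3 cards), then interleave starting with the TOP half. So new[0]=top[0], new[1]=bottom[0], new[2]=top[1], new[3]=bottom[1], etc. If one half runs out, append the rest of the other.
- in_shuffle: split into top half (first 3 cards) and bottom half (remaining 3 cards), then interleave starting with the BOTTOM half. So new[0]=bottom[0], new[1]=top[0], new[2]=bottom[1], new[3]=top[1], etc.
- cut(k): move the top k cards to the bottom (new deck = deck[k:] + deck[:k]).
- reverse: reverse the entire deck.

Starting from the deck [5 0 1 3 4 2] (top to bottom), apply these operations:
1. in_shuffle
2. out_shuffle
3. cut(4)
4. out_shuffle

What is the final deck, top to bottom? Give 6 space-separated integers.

After op 1 (in_shuffle): [3 5 4 0 2 1]
After op 2 (out_shuffle): [3 0 5 2 4 1]
After op 3 (cut(4)): [4 1 3 0 5 2]
After op 4 (out_shuffle): [4 0 1 5 3 2]

Answer: 4 0 1 5 3 2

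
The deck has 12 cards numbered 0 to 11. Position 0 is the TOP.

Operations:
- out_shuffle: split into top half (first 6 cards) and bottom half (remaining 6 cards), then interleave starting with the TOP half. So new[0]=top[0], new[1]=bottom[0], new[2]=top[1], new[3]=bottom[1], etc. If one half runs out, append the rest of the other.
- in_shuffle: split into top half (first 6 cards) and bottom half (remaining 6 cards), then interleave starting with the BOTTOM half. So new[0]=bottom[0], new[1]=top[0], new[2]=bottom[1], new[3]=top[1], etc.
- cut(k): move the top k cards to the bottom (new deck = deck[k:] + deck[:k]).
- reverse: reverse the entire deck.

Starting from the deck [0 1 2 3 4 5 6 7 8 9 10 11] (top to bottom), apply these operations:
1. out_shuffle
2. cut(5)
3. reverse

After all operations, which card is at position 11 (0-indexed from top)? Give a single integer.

After op 1 (out_shuffle): [0 6 1 7 2 8 3 9 4 10 5 11]
After op 2 (cut(5)): [8 3 9 4 10 5 11 0 6 1 7 2]
After op 3 (reverse): [2 7 1 6 0 11 5 10 4 9 3 8]
Position 11: card 8.

Answer: 8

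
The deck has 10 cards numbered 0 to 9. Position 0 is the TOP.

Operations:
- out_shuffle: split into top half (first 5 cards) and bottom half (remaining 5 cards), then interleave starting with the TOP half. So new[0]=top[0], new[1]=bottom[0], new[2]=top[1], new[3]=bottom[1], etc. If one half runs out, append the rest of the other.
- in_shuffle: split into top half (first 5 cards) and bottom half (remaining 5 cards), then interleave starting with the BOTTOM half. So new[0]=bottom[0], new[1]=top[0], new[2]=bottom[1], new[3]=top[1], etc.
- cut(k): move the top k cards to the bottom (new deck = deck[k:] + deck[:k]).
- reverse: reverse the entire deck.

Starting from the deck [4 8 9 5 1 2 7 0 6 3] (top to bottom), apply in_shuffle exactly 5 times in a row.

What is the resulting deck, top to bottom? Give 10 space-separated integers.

After op 1 (in_shuffle): [2 4 7 8 0 9 6 5 3 1]
After op 2 (in_shuffle): [9 2 6 4 5 7 3 8 1 0]
After op 3 (in_shuffle): [7 9 3 2 8 6 1 4 0 5]
After op 4 (in_shuffle): [6 7 1 9 4 3 0 2 5 8]
After op 5 (in_shuffle): [3 6 0 7 2 1 5 9 8 4]

Answer: 3 6 0 7 2 1 5 9 8 4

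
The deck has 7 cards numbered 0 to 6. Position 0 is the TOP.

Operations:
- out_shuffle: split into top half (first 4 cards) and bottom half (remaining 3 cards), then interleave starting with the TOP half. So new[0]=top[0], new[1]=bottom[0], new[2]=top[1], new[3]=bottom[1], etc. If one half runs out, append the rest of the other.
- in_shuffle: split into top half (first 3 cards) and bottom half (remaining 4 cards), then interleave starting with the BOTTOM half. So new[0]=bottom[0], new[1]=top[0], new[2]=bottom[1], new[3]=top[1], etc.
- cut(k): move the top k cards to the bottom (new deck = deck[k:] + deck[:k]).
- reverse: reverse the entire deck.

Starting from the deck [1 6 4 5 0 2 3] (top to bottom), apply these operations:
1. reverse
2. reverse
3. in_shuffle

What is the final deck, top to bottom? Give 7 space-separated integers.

Answer: 5 1 0 6 2 4 3

Derivation:
After op 1 (reverse): [3 2 0 5 4 6 1]
After op 2 (reverse): [1 6 4 5 0 2 3]
After op 3 (in_shuffle): [5 1 0 6 2 4 3]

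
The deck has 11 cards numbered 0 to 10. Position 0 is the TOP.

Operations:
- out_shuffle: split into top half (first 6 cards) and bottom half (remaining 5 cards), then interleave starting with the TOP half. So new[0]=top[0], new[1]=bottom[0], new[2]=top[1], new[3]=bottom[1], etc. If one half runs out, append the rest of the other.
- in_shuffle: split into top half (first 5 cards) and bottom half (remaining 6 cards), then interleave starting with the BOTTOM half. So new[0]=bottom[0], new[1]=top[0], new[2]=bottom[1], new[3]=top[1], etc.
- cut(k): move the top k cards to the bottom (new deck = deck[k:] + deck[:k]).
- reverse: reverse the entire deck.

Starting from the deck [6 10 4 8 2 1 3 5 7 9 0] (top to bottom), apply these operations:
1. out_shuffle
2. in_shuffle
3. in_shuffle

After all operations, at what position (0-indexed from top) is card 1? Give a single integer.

Answer: 10

Derivation:
After op 1 (out_shuffle): [6 3 10 5 4 7 8 9 2 0 1]
After op 2 (in_shuffle): [7 6 8 3 9 10 2 5 0 4 1]
After op 3 (in_shuffle): [10 7 2 6 5 8 0 3 4 9 1]
Card 1 is at position 10.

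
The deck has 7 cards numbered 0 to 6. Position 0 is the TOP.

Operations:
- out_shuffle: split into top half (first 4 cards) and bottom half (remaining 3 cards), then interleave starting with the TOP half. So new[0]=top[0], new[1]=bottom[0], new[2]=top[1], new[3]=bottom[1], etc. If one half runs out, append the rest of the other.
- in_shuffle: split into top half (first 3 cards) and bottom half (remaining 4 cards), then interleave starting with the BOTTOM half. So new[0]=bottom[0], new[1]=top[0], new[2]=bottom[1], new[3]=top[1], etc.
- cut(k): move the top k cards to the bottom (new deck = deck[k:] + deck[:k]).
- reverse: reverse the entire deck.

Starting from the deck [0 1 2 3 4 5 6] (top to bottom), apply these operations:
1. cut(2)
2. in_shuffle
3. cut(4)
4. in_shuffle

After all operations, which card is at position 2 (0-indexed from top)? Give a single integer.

Answer: 2

Derivation:
After op 1 (cut(2)): [2 3 4 5 6 0 1]
After op 2 (in_shuffle): [5 2 6 3 0 4 1]
After op 3 (cut(4)): [0 4 1 5 2 6 3]
After op 4 (in_shuffle): [5 0 2 4 6 1 3]
Position 2: card 2.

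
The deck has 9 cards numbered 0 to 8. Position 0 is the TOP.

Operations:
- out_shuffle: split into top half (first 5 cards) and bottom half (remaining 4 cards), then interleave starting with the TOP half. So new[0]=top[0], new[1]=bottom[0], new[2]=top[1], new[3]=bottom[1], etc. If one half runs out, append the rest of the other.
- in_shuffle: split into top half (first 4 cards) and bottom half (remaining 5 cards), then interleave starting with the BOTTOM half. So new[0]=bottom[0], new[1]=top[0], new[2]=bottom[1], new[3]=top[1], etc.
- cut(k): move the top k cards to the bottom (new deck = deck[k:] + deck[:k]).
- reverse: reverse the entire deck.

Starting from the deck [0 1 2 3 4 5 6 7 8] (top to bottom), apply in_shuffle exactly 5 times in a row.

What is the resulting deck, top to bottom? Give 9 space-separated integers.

Answer: 1 3 5 7 0 2 4 6 8

Derivation:
After op 1 (in_shuffle): [4 0 5 1 6 2 7 3 8]
After op 2 (in_shuffle): [6 4 2 0 7 5 3 1 8]
After op 3 (in_shuffle): [7 6 5 4 3 2 1 0 8]
After op 4 (in_shuffle): [3 7 2 6 1 5 0 4 8]
After op 5 (in_shuffle): [1 3 5 7 0 2 4 6 8]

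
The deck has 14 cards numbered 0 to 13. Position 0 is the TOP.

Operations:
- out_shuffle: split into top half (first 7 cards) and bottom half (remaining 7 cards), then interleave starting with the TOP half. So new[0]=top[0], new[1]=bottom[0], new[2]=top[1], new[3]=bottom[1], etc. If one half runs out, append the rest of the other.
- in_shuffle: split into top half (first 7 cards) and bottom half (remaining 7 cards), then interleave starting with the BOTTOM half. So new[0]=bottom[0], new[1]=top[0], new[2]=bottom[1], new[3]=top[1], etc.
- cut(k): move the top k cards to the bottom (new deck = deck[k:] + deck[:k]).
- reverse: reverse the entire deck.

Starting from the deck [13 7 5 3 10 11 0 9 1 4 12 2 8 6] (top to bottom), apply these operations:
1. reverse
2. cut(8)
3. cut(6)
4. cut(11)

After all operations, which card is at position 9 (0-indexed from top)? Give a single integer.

Answer: 9

Derivation:
After op 1 (reverse): [6 8 2 12 4 1 9 0 11 10 3 5 7 13]
After op 2 (cut(8)): [11 10 3 5 7 13 6 8 2 12 4 1 9 0]
After op 3 (cut(6)): [6 8 2 12 4 1 9 0 11 10 3 5 7 13]
After op 4 (cut(11)): [5 7 13 6 8 2 12 4 1 9 0 11 10 3]
Position 9: card 9.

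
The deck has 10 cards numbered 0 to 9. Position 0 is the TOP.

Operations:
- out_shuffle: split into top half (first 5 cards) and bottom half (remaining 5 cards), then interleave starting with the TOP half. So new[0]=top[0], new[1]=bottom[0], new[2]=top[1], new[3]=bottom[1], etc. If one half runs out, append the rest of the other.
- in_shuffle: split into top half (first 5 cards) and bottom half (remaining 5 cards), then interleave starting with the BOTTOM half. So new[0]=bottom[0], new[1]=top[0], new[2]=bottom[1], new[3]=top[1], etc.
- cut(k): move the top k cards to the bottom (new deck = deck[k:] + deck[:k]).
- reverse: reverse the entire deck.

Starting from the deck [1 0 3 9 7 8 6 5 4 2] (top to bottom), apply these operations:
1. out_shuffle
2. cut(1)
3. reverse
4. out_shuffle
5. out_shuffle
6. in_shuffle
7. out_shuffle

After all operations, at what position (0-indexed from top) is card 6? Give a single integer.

After op 1 (out_shuffle): [1 8 0 6 3 5 9 4 7 2]
After op 2 (cut(1)): [8 0 6 3 5 9 4 7 2 1]
After op 3 (reverse): [1 2 7 4 9 5 3 6 0 8]
After op 4 (out_shuffle): [1 5 2 3 7 6 4 0 9 8]
After op 5 (out_shuffle): [1 6 5 4 2 0 3 9 7 8]
After op 6 (in_shuffle): [0 1 3 6 9 5 7 4 8 2]
After op 7 (out_shuffle): [0 5 1 7 3 4 6 8 9 2]
Card 6 is at position 6.

Answer: 6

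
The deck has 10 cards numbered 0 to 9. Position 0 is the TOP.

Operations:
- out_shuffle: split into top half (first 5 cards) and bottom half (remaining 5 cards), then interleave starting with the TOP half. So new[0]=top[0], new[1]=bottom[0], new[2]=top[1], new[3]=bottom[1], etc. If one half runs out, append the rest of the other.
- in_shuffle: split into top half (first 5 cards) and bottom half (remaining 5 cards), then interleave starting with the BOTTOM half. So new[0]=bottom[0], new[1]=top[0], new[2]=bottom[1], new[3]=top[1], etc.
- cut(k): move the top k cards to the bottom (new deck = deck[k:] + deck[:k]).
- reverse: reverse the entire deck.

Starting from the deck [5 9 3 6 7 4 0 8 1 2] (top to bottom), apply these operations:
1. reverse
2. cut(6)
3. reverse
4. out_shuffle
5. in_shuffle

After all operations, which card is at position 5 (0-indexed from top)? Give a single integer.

After op 1 (reverse): [2 1 8 0 4 7 6 3 9 5]
After op 2 (cut(6)): [6 3 9 5 2 1 8 0 4 7]
After op 3 (reverse): [7 4 0 8 1 2 5 9 3 6]
After op 4 (out_shuffle): [7 2 4 5 0 9 8 3 1 6]
After op 5 (in_shuffle): [9 7 8 2 3 4 1 5 6 0]
Position 5: card 4.

Answer: 4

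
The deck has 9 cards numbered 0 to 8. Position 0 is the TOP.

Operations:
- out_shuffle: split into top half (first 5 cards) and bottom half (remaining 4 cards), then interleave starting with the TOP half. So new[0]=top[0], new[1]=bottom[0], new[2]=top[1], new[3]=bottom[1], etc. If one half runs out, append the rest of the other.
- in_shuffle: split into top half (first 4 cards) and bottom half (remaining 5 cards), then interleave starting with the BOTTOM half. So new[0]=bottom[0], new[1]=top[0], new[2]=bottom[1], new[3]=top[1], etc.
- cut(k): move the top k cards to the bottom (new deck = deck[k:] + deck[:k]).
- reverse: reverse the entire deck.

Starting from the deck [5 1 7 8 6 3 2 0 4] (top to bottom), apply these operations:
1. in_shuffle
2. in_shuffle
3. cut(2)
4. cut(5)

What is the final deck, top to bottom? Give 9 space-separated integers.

Answer: 1 4 2 6 7 5 0 3 8

Derivation:
After op 1 (in_shuffle): [6 5 3 1 2 7 0 8 4]
After op 2 (in_shuffle): [2 6 7 5 0 3 8 1 4]
After op 3 (cut(2)): [7 5 0 3 8 1 4 2 6]
After op 4 (cut(5)): [1 4 2 6 7 5 0 3 8]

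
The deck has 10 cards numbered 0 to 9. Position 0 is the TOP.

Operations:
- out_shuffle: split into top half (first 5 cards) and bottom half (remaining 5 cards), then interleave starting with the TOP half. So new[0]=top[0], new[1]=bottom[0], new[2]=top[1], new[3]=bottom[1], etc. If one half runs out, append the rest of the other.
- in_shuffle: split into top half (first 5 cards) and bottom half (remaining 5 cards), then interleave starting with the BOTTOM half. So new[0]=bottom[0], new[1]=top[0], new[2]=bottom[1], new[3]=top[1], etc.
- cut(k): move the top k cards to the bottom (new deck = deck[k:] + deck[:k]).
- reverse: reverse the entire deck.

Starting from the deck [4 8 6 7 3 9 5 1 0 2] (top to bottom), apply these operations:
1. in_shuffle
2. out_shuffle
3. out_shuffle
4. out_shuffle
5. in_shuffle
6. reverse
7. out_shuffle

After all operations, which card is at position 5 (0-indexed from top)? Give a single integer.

After op 1 (in_shuffle): [9 4 5 8 1 6 0 7 2 3]
After op 2 (out_shuffle): [9 6 4 0 5 7 8 2 1 3]
After op 3 (out_shuffle): [9 7 6 8 4 2 0 1 5 3]
After op 4 (out_shuffle): [9 2 7 0 6 1 8 5 4 3]
After op 5 (in_shuffle): [1 9 8 2 5 7 4 0 3 6]
After op 6 (reverse): [6 3 0 4 7 5 2 8 9 1]
After op 7 (out_shuffle): [6 5 3 2 0 8 4 9 7 1]
Position 5: card 8.

Answer: 8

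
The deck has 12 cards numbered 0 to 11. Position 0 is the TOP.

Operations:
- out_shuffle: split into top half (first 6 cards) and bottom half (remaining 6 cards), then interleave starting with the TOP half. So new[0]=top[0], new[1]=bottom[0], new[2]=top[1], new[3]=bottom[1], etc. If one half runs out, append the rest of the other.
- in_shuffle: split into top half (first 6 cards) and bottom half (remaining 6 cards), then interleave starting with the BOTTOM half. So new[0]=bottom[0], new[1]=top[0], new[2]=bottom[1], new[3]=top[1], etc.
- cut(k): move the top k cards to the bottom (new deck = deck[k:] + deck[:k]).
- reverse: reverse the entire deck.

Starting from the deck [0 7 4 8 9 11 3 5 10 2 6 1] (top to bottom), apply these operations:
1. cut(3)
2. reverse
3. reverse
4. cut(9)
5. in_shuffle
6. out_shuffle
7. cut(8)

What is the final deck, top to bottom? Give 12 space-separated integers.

Answer: 10 1 4 11 3 2 0 8 5 6 7 9

Derivation:
After op 1 (cut(3)): [8 9 11 3 5 10 2 6 1 0 7 4]
After op 2 (reverse): [4 7 0 1 6 2 10 5 3 11 9 8]
After op 3 (reverse): [8 9 11 3 5 10 2 6 1 0 7 4]
After op 4 (cut(9)): [0 7 4 8 9 11 3 5 10 2 6 1]
After op 5 (in_shuffle): [3 0 5 7 10 4 2 8 6 9 1 11]
After op 6 (out_shuffle): [3 2 0 8 5 6 7 9 10 1 4 11]
After op 7 (cut(8)): [10 1 4 11 3 2 0 8 5 6 7 9]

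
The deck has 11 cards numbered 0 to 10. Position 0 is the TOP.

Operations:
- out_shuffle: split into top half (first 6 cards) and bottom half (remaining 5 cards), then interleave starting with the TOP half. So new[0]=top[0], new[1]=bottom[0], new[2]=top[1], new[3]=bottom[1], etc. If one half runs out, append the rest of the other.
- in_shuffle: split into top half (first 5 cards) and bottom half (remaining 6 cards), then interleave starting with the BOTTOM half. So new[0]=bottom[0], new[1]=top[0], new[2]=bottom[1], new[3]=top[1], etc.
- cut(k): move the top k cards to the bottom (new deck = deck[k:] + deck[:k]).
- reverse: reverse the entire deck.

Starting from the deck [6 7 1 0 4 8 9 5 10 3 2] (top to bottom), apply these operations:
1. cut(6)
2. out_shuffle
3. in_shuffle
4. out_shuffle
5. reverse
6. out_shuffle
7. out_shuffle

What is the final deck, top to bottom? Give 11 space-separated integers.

After op 1 (cut(6)): [9 5 10 3 2 6 7 1 0 4 8]
After op 2 (out_shuffle): [9 7 5 1 10 0 3 4 2 8 6]
After op 3 (in_shuffle): [0 9 3 7 4 5 2 1 8 10 6]
After op 4 (out_shuffle): [0 2 9 1 3 8 7 10 4 6 5]
After op 5 (reverse): [5 6 4 10 7 8 3 1 9 2 0]
After op 6 (out_shuffle): [5 3 6 1 4 9 10 2 7 0 8]
After op 7 (out_shuffle): [5 10 3 2 6 7 1 0 4 8 9]

Answer: 5 10 3 2 6 7 1 0 4 8 9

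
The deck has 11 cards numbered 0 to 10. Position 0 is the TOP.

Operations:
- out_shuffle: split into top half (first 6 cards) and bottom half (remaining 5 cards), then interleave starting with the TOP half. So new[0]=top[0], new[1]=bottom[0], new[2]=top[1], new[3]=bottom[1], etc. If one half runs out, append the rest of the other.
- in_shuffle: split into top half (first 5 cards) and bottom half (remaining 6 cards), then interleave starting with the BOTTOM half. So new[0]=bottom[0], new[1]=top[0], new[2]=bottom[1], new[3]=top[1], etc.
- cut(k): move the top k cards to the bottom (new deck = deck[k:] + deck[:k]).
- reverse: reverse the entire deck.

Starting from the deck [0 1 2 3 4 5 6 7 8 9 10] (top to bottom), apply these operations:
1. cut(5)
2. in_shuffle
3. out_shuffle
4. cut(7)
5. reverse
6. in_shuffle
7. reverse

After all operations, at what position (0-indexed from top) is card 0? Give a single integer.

After op 1 (cut(5)): [5 6 7 8 9 10 0 1 2 3 4]
After op 2 (in_shuffle): [10 5 0 6 1 7 2 8 3 9 4]
After op 3 (out_shuffle): [10 2 5 8 0 3 6 9 1 4 7]
After op 4 (cut(7)): [9 1 4 7 10 2 5 8 0 3 6]
After op 5 (reverse): [6 3 0 8 5 2 10 7 4 1 9]
After op 6 (in_shuffle): [2 6 10 3 7 0 4 8 1 5 9]
After op 7 (reverse): [9 5 1 8 4 0 7 3 10 6 2]
Card 0 is at position 5.

Answer: 5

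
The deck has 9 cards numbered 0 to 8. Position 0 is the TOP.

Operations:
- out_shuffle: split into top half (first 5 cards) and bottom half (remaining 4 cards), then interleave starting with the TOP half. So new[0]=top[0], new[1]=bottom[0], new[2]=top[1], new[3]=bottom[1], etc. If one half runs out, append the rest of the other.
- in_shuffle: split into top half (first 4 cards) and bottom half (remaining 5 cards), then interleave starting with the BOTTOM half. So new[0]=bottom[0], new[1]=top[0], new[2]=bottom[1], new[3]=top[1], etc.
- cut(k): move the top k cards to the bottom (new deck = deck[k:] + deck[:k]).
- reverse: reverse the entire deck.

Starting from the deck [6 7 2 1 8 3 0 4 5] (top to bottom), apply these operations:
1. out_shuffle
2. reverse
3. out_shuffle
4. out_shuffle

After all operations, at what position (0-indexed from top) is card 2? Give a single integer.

After op 1 (out_shuffle): [6 3 7 0 2 4 1 5 8]
After op 2 (reverse): [8 5 1 4 2 0 7 3 6]
After op 3 (out_shuffle): [8 0 5 7 1 3 4 6 2]
After op 4 (out_shuffle): [8 3 0 4 5 6 7 2 1]
Card 2 is at position 7.

Answer: 7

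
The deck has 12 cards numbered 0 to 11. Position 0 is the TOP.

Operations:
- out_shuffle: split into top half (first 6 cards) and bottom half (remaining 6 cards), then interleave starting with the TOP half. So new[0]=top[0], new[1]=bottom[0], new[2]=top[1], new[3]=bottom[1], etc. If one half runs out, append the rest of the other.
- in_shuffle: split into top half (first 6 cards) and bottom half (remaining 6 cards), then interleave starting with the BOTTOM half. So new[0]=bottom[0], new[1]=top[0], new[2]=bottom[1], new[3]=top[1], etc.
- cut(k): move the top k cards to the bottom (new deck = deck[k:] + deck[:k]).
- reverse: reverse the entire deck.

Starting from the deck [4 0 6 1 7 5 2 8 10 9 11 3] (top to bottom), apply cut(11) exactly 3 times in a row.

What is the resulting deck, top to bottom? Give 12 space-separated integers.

Answer: 9 11 3 4 0 6 1 7 5 2 8 10

Derivation:
After op 1 (cut(11)): [3 4 0 6 1 7 5 2 8 10 9 11]
After op 2 (cut(11)): [11 3 4 0 6 1 7 5 2 8 10 9]
After op 3 (cut(11)): [9 11 3 4 0 6 1 7 5 2 8 10]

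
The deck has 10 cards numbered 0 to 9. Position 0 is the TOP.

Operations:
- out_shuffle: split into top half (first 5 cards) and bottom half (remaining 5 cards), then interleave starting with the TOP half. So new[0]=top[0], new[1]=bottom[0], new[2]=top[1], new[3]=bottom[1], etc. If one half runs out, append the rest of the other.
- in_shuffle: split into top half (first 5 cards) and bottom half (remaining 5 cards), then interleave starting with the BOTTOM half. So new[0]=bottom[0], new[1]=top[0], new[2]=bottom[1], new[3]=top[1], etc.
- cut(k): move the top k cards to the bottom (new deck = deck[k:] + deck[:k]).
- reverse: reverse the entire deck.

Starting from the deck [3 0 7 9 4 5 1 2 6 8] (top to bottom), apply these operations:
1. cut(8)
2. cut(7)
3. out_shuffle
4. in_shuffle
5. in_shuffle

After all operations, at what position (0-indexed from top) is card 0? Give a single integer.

Answer: 4

Derivation:
After op 1 (cut(8)): [6 8 3 0 7 9 4 5 1 2]
After op 2 (cut(7)): [5 1 2 6 8 3 0 7 9 4]
After op 3 (out_shuffle): [5 3 1 0 2 7 6 9 8 4]
After op 4 (in_shuffle): [7 5 6 3 9 1 8 0 4 2]
After op 5 (in_shuffle): [1 7 8 5 0 6 4 3 2 9]
Card 0 is at position 4.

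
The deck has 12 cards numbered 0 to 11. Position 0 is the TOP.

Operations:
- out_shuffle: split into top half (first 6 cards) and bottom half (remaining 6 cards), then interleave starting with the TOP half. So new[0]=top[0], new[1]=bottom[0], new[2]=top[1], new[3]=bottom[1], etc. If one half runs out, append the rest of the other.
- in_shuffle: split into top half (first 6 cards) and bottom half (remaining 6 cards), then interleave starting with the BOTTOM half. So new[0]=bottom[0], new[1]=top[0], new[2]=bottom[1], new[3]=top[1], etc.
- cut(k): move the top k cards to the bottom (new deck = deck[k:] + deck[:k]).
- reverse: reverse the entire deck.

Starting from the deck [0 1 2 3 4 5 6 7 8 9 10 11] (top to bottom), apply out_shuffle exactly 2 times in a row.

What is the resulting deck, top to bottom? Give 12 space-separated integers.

Answer: 0 3 6 9 1 4 7 10 2 5 8 11

Derivation:
After op 1 (out_shuffle): [0 6 1 7 2 8 3 9 4 10 5 11]
After op 2 (out_shuffle): [0 3 6 9 1 4 7 10 2 5 8 11]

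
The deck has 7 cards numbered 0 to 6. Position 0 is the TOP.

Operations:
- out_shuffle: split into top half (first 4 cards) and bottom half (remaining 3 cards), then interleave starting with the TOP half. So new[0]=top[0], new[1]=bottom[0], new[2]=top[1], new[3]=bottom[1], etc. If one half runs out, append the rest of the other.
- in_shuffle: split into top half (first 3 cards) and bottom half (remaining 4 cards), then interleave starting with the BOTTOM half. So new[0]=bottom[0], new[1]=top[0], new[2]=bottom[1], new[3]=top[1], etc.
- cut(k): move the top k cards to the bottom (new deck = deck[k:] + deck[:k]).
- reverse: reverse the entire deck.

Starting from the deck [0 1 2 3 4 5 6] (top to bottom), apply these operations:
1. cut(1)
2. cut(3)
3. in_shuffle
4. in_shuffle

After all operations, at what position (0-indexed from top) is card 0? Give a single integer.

Answer: 1

Derivation:
After op 1 (cut(1)): [1 2 3 4 5 6 0]
After op 2 (cut(3)): [4 5 6 0 1 2 3]
After op 3 (in_shuffle): [0 4 1 5 2 6 3]
After op 4 (in_shuffle): [5 0 2 4 6 1 3]
Card 0 is at position 1.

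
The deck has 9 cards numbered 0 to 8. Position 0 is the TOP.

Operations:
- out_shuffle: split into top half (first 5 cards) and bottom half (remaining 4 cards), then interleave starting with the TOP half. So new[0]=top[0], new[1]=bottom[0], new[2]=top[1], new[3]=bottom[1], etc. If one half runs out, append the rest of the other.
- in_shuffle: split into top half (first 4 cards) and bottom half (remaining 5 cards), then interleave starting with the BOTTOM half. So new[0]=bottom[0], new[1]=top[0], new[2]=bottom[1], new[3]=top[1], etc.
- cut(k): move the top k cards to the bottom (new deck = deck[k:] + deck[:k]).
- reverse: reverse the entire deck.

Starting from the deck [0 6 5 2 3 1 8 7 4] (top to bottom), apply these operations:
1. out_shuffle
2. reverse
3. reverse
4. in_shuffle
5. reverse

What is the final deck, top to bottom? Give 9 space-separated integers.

Answer: 3 8 4 6 2 1 7 0 5

Derivation:
After op 1 (out_shuffle): [0 1 6 8 5 7 2 4 3]
After op 2 (reverse): [3 4 2 7 5 8 6 1 0]
After op 3 (reverse): [0 1 6 8 5 7 2 4 3]
After op 4 (in_shuffle): [5 0 7 1 2 6 4 8 3]
After op 5 (reverse): [3 8 4 6 2 1 7 0 5]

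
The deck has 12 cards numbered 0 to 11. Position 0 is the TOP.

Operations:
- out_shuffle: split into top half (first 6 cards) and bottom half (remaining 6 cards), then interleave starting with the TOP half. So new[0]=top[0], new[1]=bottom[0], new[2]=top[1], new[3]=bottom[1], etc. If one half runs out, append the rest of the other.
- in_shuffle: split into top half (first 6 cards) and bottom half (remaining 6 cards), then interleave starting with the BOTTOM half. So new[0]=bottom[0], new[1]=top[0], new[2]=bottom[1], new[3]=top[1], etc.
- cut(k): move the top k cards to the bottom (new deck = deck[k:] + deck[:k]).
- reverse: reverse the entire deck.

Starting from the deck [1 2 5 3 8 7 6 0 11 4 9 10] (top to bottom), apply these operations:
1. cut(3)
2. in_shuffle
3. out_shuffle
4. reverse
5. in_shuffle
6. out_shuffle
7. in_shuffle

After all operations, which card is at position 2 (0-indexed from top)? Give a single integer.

After op 1 (cut(3)): [3 8 7 6 0 11 4 9 10 1 2 5]
After op 2 (in_shuffle): [4 3 9 8 10 7 1 6 2 0 5 11]
After op 3 (out_shuffle): [4 1 3 6 9 2 8 0 10 5 7 11]
After op 4 (reverse): [11 7 5 10 0 8 2 9 6 3 1 4]
After op 5 (in_shuffle): [2 11 9 7 6 5 3 10 1 0 4 8]
After op 6 (out_shuffle): [2 3 11 10 9 1 7 0 6 4 5 8]
After op 7 (in_shuffle): [7 2 0 3 6 11 4 10 5 9 8 1]
Position 2: card 0.

Answer: 0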